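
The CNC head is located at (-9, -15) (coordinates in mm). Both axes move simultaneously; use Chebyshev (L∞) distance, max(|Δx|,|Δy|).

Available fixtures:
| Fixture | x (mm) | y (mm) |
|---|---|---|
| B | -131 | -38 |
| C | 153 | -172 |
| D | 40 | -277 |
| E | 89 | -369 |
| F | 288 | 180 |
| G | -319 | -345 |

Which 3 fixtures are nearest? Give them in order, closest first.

B, C, D

Distances from (-9, -15):
B: 122 mm
C: 162 mm
D: 262 mm
E: 354 mm
F: 297 mm
G: 330 mm
Sorted: B (122 mm) < C (162 mm) < D (262 mm) < F (297 mm) < G (330 mm) < …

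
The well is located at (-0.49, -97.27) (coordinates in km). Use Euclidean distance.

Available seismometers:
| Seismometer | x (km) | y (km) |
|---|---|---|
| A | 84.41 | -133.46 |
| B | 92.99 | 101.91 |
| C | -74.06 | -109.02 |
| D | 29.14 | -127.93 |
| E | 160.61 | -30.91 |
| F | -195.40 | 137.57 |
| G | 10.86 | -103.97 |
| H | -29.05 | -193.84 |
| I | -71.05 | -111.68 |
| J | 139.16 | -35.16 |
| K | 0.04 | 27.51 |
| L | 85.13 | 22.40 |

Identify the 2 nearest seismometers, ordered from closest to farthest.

Distances from (-0.49, -97.27):
A: √((84.90)² + (-36.19)²) = √(7208.0100 + 1309.7161) = 92.29 km
B: √((93.48)² + (199.18)²) = √(8738.5104 + 39672.6724) = 220.03 km
C: √((-73.57)² + (-11.75)²) = √(5412.5449 + 138.0625) = 74.50 km
D: √((29.63)² + (-30.66)²) = √(877.9369 + 940.0356) = 42.64 km
E: √((161.10)² + (66.36)²) = √(25953.2100 + 4403.6496) = 174.23 km
F: √((-194.91)² + (234.84)²) = √(37989.9081 + 55149.8256) = 305.19 km
G: √((11.35)² + (-6.70)²) = √(128.8225 + 44.8900) = 13.18 km
H: √((-28.56)² + (-96.57)²) = √(815.6736 + 9325.7649) = 100.70 km
I: √((-70.56)² + (-14.41)²) = √(4978.7136 + 207.6481) = 72.02 km
J: √((139.65)² + (62.11)²) = √(19502.1225 + 3857.6521) = 152.84 km
K: √((0.53)² + (124.78)²) = √(0.2809 + 15570.0484) = 124.78 km
L: √((85.62)² + (119.67)²) = √(7330.7844 + 14320.9089) = 147.15 km
Sorted: G (13.18 km) < D (42.64 km) < I (72.02 km) < C (74.50 km) < …

G, D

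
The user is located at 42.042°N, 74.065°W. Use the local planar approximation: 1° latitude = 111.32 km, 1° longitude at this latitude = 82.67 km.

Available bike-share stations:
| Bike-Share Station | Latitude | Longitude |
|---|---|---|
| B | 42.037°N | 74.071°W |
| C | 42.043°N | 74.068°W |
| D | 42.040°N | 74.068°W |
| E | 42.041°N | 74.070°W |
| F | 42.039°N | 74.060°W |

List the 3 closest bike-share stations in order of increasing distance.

Distances from 42.042°N, 74.065°W:
B: 0.746 km
C: 0.272 km
D: 0.333 km
E: 0.428 km
F: 0.531 km
Sorted: C (0.272 km) < D (0.333 km) < E (0.428 km) < F (0.531 km) < B (0.746 km)

C, D, E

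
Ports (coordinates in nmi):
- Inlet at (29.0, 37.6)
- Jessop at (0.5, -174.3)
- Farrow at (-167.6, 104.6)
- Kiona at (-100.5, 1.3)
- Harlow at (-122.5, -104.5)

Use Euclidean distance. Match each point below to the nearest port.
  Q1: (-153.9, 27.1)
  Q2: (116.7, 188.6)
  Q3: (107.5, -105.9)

Q1→Kiona; Q2→Inlet; Q3→Jessop

Q1 at (-153.9, 27.1):
  Inlet: √((182.9)² + (10.5)²) = √(33452.410 + 110.250) = 183.2 nmi
  Jessop: √((154.4)² + (-201.4)²) = √(23839.360 + 40561.960) = 253.8 nmi
  Farrow: √((-13.7)² + (77.5)²) = √(187.690 + 6006.250) = 78.7 nmi
  Kiona: √((53.4)² + (-25.8)²) = √(2851.560 + 665.640) = 59.3 nmi
  Harlow: √((31.4)² + (-131.6)²) = √(985.960 + 17318.560) = 135.3 nmi
  → nearest: Kiona (59.3 nmi)
Q2 at (116.7, 188.6):
  Inlet: √((-87.7)² + (-151.0)²) = √(7691.290 + 22801.000) = 174.6 nmi
  Jessop: √((-116.2)² + (-362.9)²) = √(13502.440 + 131696.410) = 381.0 nmi
  Farrow: √((-284.3)² + (-84.0)²) = √(80826.490 + 7056.000) = 296.4 nmi
  Kiona: √((-217.2)² + (-187.3)²) = √(47175.840 + 35081.290) = 286.8 nmi
  Harlow: √((-239.2)² + (-293.1)²) = √(57216.640 + 85907.610) = 378.3 nmi
  → nearest: Inlet (174.6 nmi)
Q3 at (107.5, -105.9):
  Inlet: √((-78.5)² + (143.5)²) = √(6162.250 + 20592.250) = 163.6 nmi
  Jessop: √((-107.0)² + (-68.4)²) = √(11449.000 + 4678.560) = 127.0 nmi
  Farrow: √((-275.1)² + (210.5)²) = √(75680.010 + 44310.250) = 346.4 nmi
  Kiona: √((-208.0)² + (107.2)²) = √(43264.000 + 11491.840) = 234.0 nmi
  Harlow: √((-230.0)² + (1.4)²) = √(52900.000 + 1.960) = 230.0 nmi
  → nearest: Jessop (127.0 nmi)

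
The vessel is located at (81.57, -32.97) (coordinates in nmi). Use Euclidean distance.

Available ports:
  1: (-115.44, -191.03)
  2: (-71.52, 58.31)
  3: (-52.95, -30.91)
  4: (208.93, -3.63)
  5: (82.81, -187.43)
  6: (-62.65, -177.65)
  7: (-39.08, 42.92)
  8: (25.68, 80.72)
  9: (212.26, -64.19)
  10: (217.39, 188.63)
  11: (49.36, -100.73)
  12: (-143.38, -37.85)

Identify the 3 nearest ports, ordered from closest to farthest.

11, 8, 4

Distances from (81.57, -32.97):
1: 252.58 nmi
2: 178.24 nmi
3: 134.54 nmi
4: 130.70 nmi
5: 154.46 nmi
6: 204.28 nmi
7: 142.53 nmi
8: 126.69 nmi
9: 134.37 nmi
10: 259.91 nmi
11: 75.03 nmi
12: 225.00 nmi
Sorted: 11 (75.03 nmi) < 8 (126.69 nmi) < 4 (130.70 nmi) < 9 (134.37 nmi) < 3 (134.54 nmi) < …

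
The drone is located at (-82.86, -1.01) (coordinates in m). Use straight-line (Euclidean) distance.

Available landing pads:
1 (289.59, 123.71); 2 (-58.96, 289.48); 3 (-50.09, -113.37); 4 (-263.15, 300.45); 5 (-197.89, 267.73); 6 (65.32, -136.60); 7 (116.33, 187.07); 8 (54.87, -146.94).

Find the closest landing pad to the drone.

Distances from (-82.86, -1.01):
1: √((372.45)² + (124.72)²) = √(138719.0025 + 15555.0784) = 392.78 m
2: √((23.90)² + (290.49)²) = √(571.2100 + 84384.4401) = 291.47 m
3: √((32.77)² + (-112.36)²) = √(1073.8729 + 12624.7696) = 117.04 m
4: √((-180.29)² + (301.46)²) = √(32504.4841 + 90878.1316) = 351.26 m
5: √((-115.03)² + (268.74)²) = √(13231.9009 + 72221.1876) = 292.32 m
6: √((148.18)² + (-135.59)²) = √(21957.3124 + 18384.6481) = 200.85 m
7: √((199.19)² + (188.08)²) = √(39676.6561 + 35374.0864) = 273.95 m
8: √((137.73)² + (-145.93)²) = √(18969.5529 + 21295.5649) = 200.66 m
Minimum: 3 at 117.04 m.

3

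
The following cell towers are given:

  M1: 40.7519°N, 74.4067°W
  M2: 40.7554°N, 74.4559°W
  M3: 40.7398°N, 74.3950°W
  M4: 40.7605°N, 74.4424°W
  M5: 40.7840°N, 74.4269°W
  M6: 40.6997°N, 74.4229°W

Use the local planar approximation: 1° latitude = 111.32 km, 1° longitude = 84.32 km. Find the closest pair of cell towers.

Pairwise distances:
M1–M2: √((0.0035·111.32)² + (-0.0492·84.32)²) = √(0.151804 + 17.210417) = 4.1668 km
M1–M3: √((-0.0121·111.32)² + (0.0117·84.32)²) = √(1.814334 + 0.973269) = 1.6696 km
M1–M4: √((0.0086·111.32)² + (-0.0357·84.32)²) = √(0.916523 + 9.061449) = 3.1588 km
M1–M5: √((0.0321·111.32)² + (-0.0202·84.32)²) = √(12.768987 + 2.901108) = 3.9585 km
M1–M6: √((-0.0522·111.32)² + (-0.0162·84.32)²) = √(33.766605 + 1.865912) = 5.9693 km
M2–M3: √((-0.0156·111.32)² + (0.0609·84.32)²) = √(3.015752 + 26.369129) = 5.4208 km
M2–M4: √((0.0051·111.32)² + (0.0135·84.32)²) = √(0.322320 + 1.295772) = 1.2720 km
M2–M5: √((0.0286·111.32)² + (0.0290·84.32)²) = √(10.136277 + 5.979394) = 4.0144 km
M2–M6: √((-0.0557·111.32)² + (0.0330·84.32)²) = √(38.446498 + 7.742640) = 6.7963 km
M3–M4: √((0.0207·111.32)² + (-0.0474·84.32)²) = √(5.309909 + 15.974154) = 4.6135 km
M3–M5: √((0.0442·111.32)² + (-0.0319·84.32)²) = √(24.209785 + 7.235067) = 5.6076 km
M3–M6: √((-0.0401·111.32)² + (-0.0279·84.32)²) = √(19.926689 + 5.534388) = 5.0459 km
M4–M5: √((0.0235·111.32)² + (0.0155·84.32)²) = √(6.843561 + 1.708144) = 2.9243 km
M4–M6: √((-0.0608·111.32)² + (0.0195·84.32)²) = √(45.809289 + 2.703525) = 6.9651 km
M5–M6: √((-0.0843·111.32)² + (0.0040·84.32)²) = √(88.064636 + 0.113758) = 9.3903 km
Closest pair: M2–M4 at 1.2720 km.

M2 and M4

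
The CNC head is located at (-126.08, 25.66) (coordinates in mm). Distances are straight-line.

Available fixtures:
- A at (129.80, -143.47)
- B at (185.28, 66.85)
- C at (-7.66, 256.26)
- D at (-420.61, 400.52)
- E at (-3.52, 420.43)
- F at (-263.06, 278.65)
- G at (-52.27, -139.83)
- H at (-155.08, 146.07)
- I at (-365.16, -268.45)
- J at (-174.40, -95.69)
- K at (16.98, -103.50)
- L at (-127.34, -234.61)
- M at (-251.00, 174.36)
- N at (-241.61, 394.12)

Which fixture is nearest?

Distances from (-126.08, 25.66):
A: √((255.88)² + (-169.13)²) = √(65474.5744 + 28604.9569) = 306.72 mm
B: √((311.36)² + (41.19)²) = √(96945.0496 + 1696.6161) = 314.07 mm
C: √((118.42)² + (230.60)²) = √(14023.2964 + 53176.3600) = 259.23 mm
D: √((-294.53)² + (374.86)²) = √(86747.9209 + 140520.0196) = 476.73 mm
E: √((122.56)² + (394.77)²) = √(15020.9536 + 155843.3529) = 413.36 mm
F: √((-136.98)² + (252.99)²) = √(18763.5204 + 64003.9401) = 287.69 mm
G: √((73.81)² + (-165.49)²) = √(5447.9161 + 27386.9401) = 181.20 mm
H: √((-29.00)² + (120.41)²) = √(841.0000 + 14498.5681) = 123.85 mm
I: √((-239.08)² + (-294.11)²) = √(57159.2464 + 86500.6921) = 379.02 mm
J: √((-48.32)² + (-121.35)²) = √(2334.8224 + 14725.8225) = 130.62 mm
K: √((143.06)² + (-129.16)²) = √(20466.1636 + 16682.3056) = 192.74 mm
L: √((-1.26)² + (-260.27)²) = √(1.5876 + 67740.4729) = 260.27 mm
M: √((-124.92)² + (148.70)²) = √(15605.0064 + 22111.6900) = 194.21 mm
N: √((-115.53)² + (368.46)²) = √(13347.1809 + 135762.7716) = 386.15 mm
Minimum: H at 123.85 mm.

H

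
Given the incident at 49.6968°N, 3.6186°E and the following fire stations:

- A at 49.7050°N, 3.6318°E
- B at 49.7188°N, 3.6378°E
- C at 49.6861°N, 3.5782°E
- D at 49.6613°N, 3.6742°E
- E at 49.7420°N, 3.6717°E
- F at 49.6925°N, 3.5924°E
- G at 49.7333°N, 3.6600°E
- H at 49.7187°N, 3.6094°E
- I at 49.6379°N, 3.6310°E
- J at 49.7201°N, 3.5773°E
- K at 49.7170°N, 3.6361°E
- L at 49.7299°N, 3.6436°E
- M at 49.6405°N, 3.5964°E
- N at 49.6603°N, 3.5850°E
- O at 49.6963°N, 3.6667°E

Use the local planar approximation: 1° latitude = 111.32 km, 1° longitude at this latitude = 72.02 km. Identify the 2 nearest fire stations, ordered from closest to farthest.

Distances from 49.6968°N, 3.6186°E:
A: √((0.0082·111.32)² + (0.0132·72.02)²) = √(0.833248 + 0.903762) = 1.3180 km
B: √((0.0220·111.32)² + (0.0192·72.02)²) = √(5.997797 + 1.912092) = 2.8125 km
C: √((-0.0107·111.32)² + (-0.0404·72.02)²) = √(1.418776 + 8.465819) = 3.1440 km
D: √((-0.0355·111.32)² + (0.0556·72.02)²) = √(15.617197 + 16.034515) = 5.6260 km
E: √((0.0452·111.32)² + (0.0531·72.02)²) = √(25.317643 + 14.624980) = 6.3200 km
F: √((-0.0043·111.32)² + (-0.0262·72.02)²) = √(0.229131 + 3.560482) = 1.9467 km
G: √((0.0365·111.32)² + (0.0414·72.02)²) = √(16.509432 + 8.890106) = 5.0398 km
H: √((0.0219·111.32)² + (-0.0092·72.02)²) = √(5.943395 + 0.439018) = 2.5263 km
I: √((-0.0589·111.32)² + (0.0124·72.02)²) = √(42.990944 + 0.797535) = 6.6173 km
J: √((0.0233·111.32)² + (-0.0413·72.02)²) = √(6.727570 + 8.847210) = 3.9465 km
K: √((0.0202·111.32)² + (0.0175·72.02)²) = √(5.056490 + 1.588482) = 2.5778 km
L: √((0.0331·111.32)² + (0.0250·72.02)²) = √(13.576955 + 3.241800) = 4.1011 km
M: √((-0.0563·111.32)² + (-0.0222·72.02)²) = √(39.279250 + 2.556302) = 6.4680 km
N: √((-0.0365·111.32)² + (-0.0336·72.02)²) = √(16.509432 + 5.855780) = 4.7292 km
O: √((-0.0005·111.32)² + (0.0481·72.02)²) = √(0.003098 + 12.000418) = 3.4646 km
Sorted: A (1.3180 km) < F (1.9467 km) < H (2.5263 km) < K (2.5778 km) < …

A, F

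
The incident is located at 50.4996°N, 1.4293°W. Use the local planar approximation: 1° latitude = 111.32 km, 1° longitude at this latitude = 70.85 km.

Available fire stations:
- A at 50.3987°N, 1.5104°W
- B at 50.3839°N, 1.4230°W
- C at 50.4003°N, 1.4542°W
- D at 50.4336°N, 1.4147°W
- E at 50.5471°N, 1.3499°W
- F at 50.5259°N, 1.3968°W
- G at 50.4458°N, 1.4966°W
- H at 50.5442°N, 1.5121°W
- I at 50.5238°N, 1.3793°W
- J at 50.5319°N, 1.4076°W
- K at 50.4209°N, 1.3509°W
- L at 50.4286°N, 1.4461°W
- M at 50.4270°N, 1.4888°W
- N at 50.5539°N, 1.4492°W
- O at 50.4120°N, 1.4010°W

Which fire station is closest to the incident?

F

Distances from 50.4996°N, 1.4293°W:
A: 12.6166 km
B: 12.8875 km
C: 11.1940 km
D: 7.4196 km
E: 7.7205 km
F: 3.7247 km
G: 7.6553 km
H: 7.6853 km
I: 4.4505 km
J: 3.9105 km
K: 10.3734 km
L: 7.9928 km
M: 9.1152 km
N: 6.2069 km
O: 9.9556 km
Minimum: F at 3.7247 km.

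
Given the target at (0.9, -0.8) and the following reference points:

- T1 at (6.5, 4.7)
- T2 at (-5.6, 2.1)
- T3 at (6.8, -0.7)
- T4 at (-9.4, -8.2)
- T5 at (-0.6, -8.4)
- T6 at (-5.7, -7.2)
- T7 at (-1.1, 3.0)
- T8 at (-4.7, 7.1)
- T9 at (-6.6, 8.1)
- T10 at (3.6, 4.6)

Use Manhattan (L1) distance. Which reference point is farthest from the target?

T4

Distances from (0.9, -0.8):
T1: |5.6| + |5.5| = 5.6 + 5.5 = 11.1
T2: |-6.5| + |2.9| = 6.5 + 2.9 = 9.4
T3: |5.9| + |0.1| = 5.9 + 0.1 = 6.0
T4: |-10.3| + |-7.4| = 10.3 + 7.4 = 17.7
T5: |-1.5| + |-7.6| = 1.5 + 7.6 = 9.1
T6: |-6.6| + |-6.4| = 6.6 + 6.4 = 13.0
T7: |-2.0| + |3.8| = 2.0 + 3.8 = 5.8
T8: |-5.6| + |7.9| = 5.6 + 7.9 = 13.5
T9: |-7.5| + |8.9| = 7.5 + 8.9 = 16.4
T10: |2.7| + |5.4| = 2.7 + 5.4 = 8.1
Maximum: T4 at 17.7.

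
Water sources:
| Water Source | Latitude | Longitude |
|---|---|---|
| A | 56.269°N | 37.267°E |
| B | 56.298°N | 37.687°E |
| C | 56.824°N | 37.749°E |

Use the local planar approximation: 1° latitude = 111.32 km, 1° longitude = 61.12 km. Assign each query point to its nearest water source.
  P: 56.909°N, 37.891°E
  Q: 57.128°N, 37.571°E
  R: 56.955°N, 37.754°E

P at 56.909°N, 37.891°E:
  A: 80.811 km
  B: 69.150 km
  C: 12.840 km
  → nearest: C (12.840 km)
Q at 57.128°N, 37.571°E:
  A: 97.412 km
  B: 92.667 km
  C: 35.547 km
  → nearest: C (35.547 km)
R at 56.955°N, 37.754°E:
  A: 81.961 km
  B: 73.252 km
  C: 14.586 km
  → nearest: C (14.586 km)

P→C; Q→C; R→C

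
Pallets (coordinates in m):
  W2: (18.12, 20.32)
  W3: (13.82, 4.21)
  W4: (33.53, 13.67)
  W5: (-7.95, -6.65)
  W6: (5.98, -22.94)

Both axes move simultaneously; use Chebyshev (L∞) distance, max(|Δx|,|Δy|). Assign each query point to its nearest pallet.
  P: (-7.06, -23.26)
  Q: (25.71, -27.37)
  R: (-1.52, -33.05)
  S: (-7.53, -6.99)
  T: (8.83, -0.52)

P→W6; Q→W6; R→W6; S→W5; T→W3

P at (-7.06, -23.26):
  W2: max(|25.18|, |43.58|) = 43.58 m
  W3: max(|20.88|, |27.47|) = 27.47 m
  W4: max(|40.59|, |36.93|) = 40.59 m
  W5: max(|-0.89|, |16.61|) = 16.61 m
  W6: max(|13.04|, |0.32|) = 13.04 m
  → nearest: W6 (13.04 m)
Q at (25.71, -27.37):
  W2: max(|-7.59|, |47.69|) = 47.69 m
  W3: max(|-11.89|, |31.58|) = 31.58 m
  W4: max(|7.82|, |41.04|) = 41.04 m
  W5: max(|-33.66|, |20.72|) = 33.66 m
  W6: max(|-19.73|, |4.43|) = 19.73 m
  → nearest: W6 (19.73 m)
R at (-1.52, -33.05):
  W2: max(|19.64|, |53.37|) = 53.37 m
  W3: max(|15.34|, |37.26|) = 37.26 m
  W4: max(|35.05|, |46.72|) = 46.72 m
  W5: max(|-6.43|, |26.40|) = 26.40 m
  W6: max(|7.50|, |10.11|) = 10.11 m
  → nearest: W6 (10.11 m)
S at (-7.53, -6.99):
  W2: max(|25.65|, |27.31|) = 27.31 m
  W3: max(|21.35|, |11.20|) = 21.35 m
  W4: max(|41.06|, |20.66|) = 41.06 m
  W5: max(|-0.42|, |0.34|) = 0.42 m
  W6: max(|13.51|, |-15.95|) = 15.95 m
  → nearest: W5 (0.42 m)
T at (8.83, -0.52):
  W2: max(|9.29|, |20.84|) = 20.84 m
  W3: max(|4.99|, |4.73|) = 4.99 m
  W4: max(|24.70|, |14.19|) = 24.70 m
  W5: max(|-16.78|, |-6.13|) = 16.78 m
  W6: max(|-2.85|, |-22.42|) = 22.42 m
  → nearest: W3 (4.99 m)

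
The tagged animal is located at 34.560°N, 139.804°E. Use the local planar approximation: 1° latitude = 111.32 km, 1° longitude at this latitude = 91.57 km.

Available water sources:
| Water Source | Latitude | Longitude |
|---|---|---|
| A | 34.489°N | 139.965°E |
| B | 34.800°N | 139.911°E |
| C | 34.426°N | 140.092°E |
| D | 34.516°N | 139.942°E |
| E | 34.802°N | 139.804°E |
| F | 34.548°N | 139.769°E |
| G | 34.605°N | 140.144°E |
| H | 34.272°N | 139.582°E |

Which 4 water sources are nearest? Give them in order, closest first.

Distances from 34.560°N, 139.804°E:
A: √((-0.071·111.32)² + (0.161·91.57)²) = √(62.46879 + 217.34927) = 16.728 km
B: √((0.240·111.32)² + (0.107·91.57)²) = √(713.78740 + 96.00061) = 28.457 km
C: √((-0.134·111.32)² + (0.288·91.57)²) = √(222.51331 + 695.49082) = 30.299 km
D: √((-0.044·111.32)² + (0.138·91.57)²) = √(23.99119 + 159.68518) = 13.553 km
E: √((0.242·111.32)² + (0.000·91.57)²) = √(725.73343 + 0.00000) = 26.939 km
F: √((-0.012·111.32)² + (-0.035·91.57)²) = √(1.78447 + 10.27170) = 3.472 km
G: √((0.045·111.32)² + (0.340·91.57)²) = √(25.09409 + 969.31350) = 31.534 km
H: √((-0.288·111.32)² + (-0.222·91.57)²) = √(1027.85386 + 413.24954) = 37.962 km
Sorted: F (3.472 km) < D (13.553 km) < A (16.728 km) < E (26.939 km) < B (28.457 km) < C (30.299 km) < …

F, D, A, E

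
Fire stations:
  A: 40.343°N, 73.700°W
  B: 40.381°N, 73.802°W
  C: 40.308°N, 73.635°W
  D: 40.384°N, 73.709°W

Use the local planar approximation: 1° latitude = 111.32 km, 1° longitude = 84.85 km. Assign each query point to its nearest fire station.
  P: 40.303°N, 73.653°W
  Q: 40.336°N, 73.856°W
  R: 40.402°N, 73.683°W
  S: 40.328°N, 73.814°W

P→C; Q→B; R→D; S→B

P at 40.303°N, 73.653°W:
  A: √((0.040·111.32)² + (-0.047·84.85)²) = √(19.82743 + 15.90375) = 5.978 km
  B: √((0.078·111.32)² + (-0.149·84.85)²) = √(75.39379 + 159.83660) = 15.337 km
  C: √((0.005·111.32)² + (0.018·84.85)²) = √(0.30980 + 2.33265) = 1.626 km
  D: √((0.081·111.32)² + (-0.056·84.85)²) = √(81.30485 + 22.57770) = 10.192 km
  → nearest: C (1.626 km)
Q at 40.336°N, 73.856°W:
  A: √((0.007·111.32)² + (0.156·84.85)²) = √(0.60721 + 175.20758) = 13.260 km
  B: √((0.045·111.32)² + (0.054·84.85)²) = √(25.09409 + 20.99381) = 6.789 km
  C: √((-0.028·111.32)² + (0.221·84.85)²) = √(9.71544 + 351.63188) = 19.009 km
  D: √((0.048·111.32)² + (0.147·84.85)²) = √(28.55150 + 155.57448) = 13.569 km
  → nearest: B (6.789 km)
R at 40.402°N, 73.683°W:
  A: √((-0.059·111.32)² + (-0.017·84.85)²) = √(43.13705 + 2.08066) = 6.724 km
  B: √((-0.021·111.32)² + (-0.119·84.85)²) = √(5.46493 + 101.95244) = 10.364 km
  C: √((-0.094·111.32)² + (0.048·84.85)²) = √(109.49697 + 16.58770) = 11.229 km
  D: √((-0.018·111.32)² + (-0.026·84.85)²) = √(4.01505 + 4.86688) = 2.980 km
  → nearest: D (2.980 km)
S at 40.328°N, 73.814°W:
  A: √((0.015·111.32)² + (0.114·84.85)²) = √(2.78823 + 93.56499) = 9.816 km
  B: √((0.053·111.32)² + (0.012·84.85)²) = √(34.80953 + 1.03673) = 5.987 km
  C: √((-0.020·111.32)² + (0.179·84.85)²) = √(4.95686 + 230.67990) = 15.350 km
  D: √((0.056·111.32)² + (0.105·84.85)²) = √(38.86176 + 79.37474) = 10.874 km
  → nearest: B (5.987 km)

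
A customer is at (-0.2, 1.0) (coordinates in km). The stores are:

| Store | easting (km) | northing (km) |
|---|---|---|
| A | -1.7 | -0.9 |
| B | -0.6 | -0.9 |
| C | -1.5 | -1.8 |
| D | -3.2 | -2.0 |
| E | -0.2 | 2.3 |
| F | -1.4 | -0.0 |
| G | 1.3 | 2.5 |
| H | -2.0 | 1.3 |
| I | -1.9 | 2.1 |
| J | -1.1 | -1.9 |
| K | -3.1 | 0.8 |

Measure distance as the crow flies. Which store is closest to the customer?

E

Distances from (-0.2, 1.0):
A: √((-1.5)² + (-1.9)²) = √(2.250 + 3.610) = 2.4 km
B: √((-0.4)² + (-1.9)²) = √(0.160 + 3.610) = 1.9 km
C: √((-1.3)² + (-2.8)²) = √(1.690 + 7.840) = 3.1 km
D: √((-3.0)² + (-3.0)²) = √(9.000 + 9.000) = 4.2 km
E: √((0.0)² + (1.3)²) = √(0.000 + 1.690) = 1.3 km
F: √((-1.2)² + (-1.0)²) = √(1.440 + 1.000) = 1.6 km
G: √((1.5)² + (1.5)²) = √(2.250 + 2.250) = 2.1 km
H: √((-1.8)² + (0.3)²) = √(3.240 + 0.090) = 1.8 km
I: √((-1.7)² + (1.1)²) = √(2.890 + 1.210) = 2.0 km
J: √((-0.9)² + (-2.9)²) = √(0.810 + 8.410) = 3.0 km
K: √((-2.9)² + (-0.2)²) = √(8.410 + 0.040) = 2.9 km
Minimum: E at 1.3 km.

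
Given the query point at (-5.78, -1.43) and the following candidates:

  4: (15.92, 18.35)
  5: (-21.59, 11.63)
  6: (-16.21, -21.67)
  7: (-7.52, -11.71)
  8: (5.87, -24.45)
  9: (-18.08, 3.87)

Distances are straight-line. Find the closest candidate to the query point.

7

Distances from (-5.78, -1.43):
4: √((21.70)² + (19.78)²) = √(470.8900 + 391.2484) = 29.36
5: √((-15.81)² + (13.06)²) = √(249.9561 + 170.5636) = 20.51
6: √((-10.43)² + (-20.24)²) = √(108.7849 + 409.6576) = 22.77
7: √((-1.74)² + (-10.28)²) = √(3.0276 + 105.6784) = 10.43
8: √((11.65)² + (-23.02)²) = √(135.7225 + 529.9204) = 25.80
9: √((-12.30)² + (5.30)²) = √(151.2900 + 28.0900) = 13.39
Minimum: 7 at 10.43.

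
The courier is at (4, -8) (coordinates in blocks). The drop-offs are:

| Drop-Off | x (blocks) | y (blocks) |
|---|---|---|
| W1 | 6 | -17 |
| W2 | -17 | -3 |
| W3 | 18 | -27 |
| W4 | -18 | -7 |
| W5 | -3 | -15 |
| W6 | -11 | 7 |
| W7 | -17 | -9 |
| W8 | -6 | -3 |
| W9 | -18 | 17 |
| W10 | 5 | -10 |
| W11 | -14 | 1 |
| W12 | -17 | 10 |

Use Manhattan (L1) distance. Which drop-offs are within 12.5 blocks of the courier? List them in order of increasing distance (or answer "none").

Distances from (4, -8):
W1: |2| + |-9| = 2 + 9 = 11 blocks
W2: |-21| + |5| = 21 + 5 = 26 blocks
W3: |14| + |-19| = 14 + 19 = 33 blocks
W4: |-22| + |1| = 22 + 1 = 23 blocks
W5: |-7| + |-7| = 7 + 7 = 14 blocks
W6: |-15| + |15| = 15 + 15 = 30 blocks
W7: |-21| + |-1| = 21 + 1 = 22 blocks
W8: |-10| + |5| = 10 + 5 = 15 blocks
W9: |-22| + |25| = 22 + 25 = 47 blocks
W10: |1| + |-2| = 1 + 2 = 3 blocks
W11: |-18| + |9| = 18 + 9 = 27 blocks
W12: |-21| + |18| = 21 + 18 = 39 blocks
Threshold 12.5 blocks: W10 (3 blocks), W1 (11 blocks) are within range.

W10, W1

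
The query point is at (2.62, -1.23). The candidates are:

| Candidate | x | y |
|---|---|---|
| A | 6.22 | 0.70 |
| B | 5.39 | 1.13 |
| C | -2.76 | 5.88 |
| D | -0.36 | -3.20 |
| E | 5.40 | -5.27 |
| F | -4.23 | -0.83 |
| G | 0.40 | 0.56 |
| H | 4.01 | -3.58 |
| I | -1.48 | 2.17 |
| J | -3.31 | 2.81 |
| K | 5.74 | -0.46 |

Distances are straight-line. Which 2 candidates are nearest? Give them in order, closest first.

Distances from (2.62, -1.23):
A: √((3.60)² + (1.93)²) = √(12.9600 + 3.7249) = 4.08
B: √((2.77)² + (2.36)²) = √(7.6729 + 5.5696) = 3.64
C: √((-5.38)² + (7.11)²) = √(28.9444 + 50.5521) = 8.92
D: √((-2.98)² + (-1.97)²) = √(8.8804 + 3.8809) = 3.57
E: √((2.78)² + (-4.04)²) = √(7.7284 + 16.3216) = 4.90
F: √((-6.85)² + (0.40)²) = √(46.9225 + 0.1600) = 6.86
G: √((-2.22)² + (1.79)²) = √(4.9284 + 3.2041) = 2.85
H: √((1.39)² + (-2.35)²) = √(1.9321 + 5.5225) = 2.73
I: √((-4.10)² + (3.40)²) = √(16.8100 + 11.5600) = 5.33
J: √((-5.93)² + (4.04)²) = √(35.1649 + 16.3216) = 7.18
K: √((3.12)² + (0.77)²) = √(9.7344 + 0.5929) = 3.21
Sorted: H (2.73) < G (2.85) < K (3.21) < D (3.57) < …

H, G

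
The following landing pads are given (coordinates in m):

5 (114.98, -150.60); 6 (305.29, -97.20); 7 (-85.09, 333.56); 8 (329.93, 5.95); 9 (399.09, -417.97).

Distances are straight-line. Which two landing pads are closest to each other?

Pairwise distances:
5–6: √((190.31)² + (53.40)²) = √(36217.8961 + 2851.5600) = 197.66 m
5–7: √((-200.07)² + (484.16)²) = √(40028.0049 + 234410.9056) = 523.87 m
5–8: √((214.95)² + (156.55)²) = √(46203.5025 + 24507.9025) = 265.92 m
5–9: √((284.11)² + (-267.37)²) = √(80718.4921 + 71486.7169) = 390.13 m
6–7: √((-390.38)² + (430.76)²) = √(152396.5444 + 185554.1776) = 581.34 m
6–8: √((24.64)² + (103.15)²) = √(607.1296 + 10639.9225) = 106.05 m
6–9: √((93.80)² + (-320.77)²) = √(8798.4400 + 102893.3929) = 334.20 m
7–8: √((415.02)² + (-327.61)²) = √(172241.6004 + 107328.3121) = 528.74 m
7–9: √((484.18)² + (-751.53)²) = √(234430.2724 + 564797.3409) = 894.00 m
8–9: √((69.16)² + (-423.92)²) = √(4783.1056 + 179708.1664) = 429.52 m
Closest pair: 6–8 at 106.05 m.

6 and 8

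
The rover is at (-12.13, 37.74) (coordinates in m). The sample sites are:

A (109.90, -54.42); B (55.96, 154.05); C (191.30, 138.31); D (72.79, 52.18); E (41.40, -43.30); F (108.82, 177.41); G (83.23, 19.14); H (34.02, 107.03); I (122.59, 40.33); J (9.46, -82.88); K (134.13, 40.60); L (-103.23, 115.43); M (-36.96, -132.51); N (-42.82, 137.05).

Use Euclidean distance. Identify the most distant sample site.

C

Distances from (-12.13, 37.74):
A: √((122.03)² + (-92.16)²) = √(14891.3209 + 8493.4656) = 152.92 m
B: √((68.09)² + (116.31)²) = √(4636.2481 + 13528.0161) = 134.77 m
C: √((203.43)² + (100.57)²) = √(41383.7649 + 10114.3249) = 226.93 m
D: √((84.92)² + (14.44)²) = √(7211.4064 + 208.5136) = 86.14 m
E: √((53.53)² + (-81.04)²) = √(2865.4609 + 6567.4816) = 97.12 m
F: √((120.95)² + (139.67)²) = √(14628.9025 + 19507.7089) = 184.76 m
G: √((95.36)² + (-18.60)²) = √(9093.5296 + 345.9600) = 97.16 m
H: √((46.15)² + (69.29)²) = √(2129.8225 + 4801.1041) = 83.25 m
I: √((134.72)² + (2.59)²) = √(18149.4784 + 6.7081) = 134.74 m
J: √((21.59)² + (-120.62)²) = √(466.1281 + 14549.1844) = 122.54 m
K: √((146.26)² + (2.86)²) = √(21391.9876 + 8.1796) = 146.29 m
L: √((-91.10)² + (77.69)²) = √(8299.2100 + 6035.7361) = 119.73 m
M: √((-24.83)² + (-170.25)²) = √(616.5289 + 28985.0625) = 172.05 m
N: √((-30.69)² + (99.31)²) = √(941.8761 + 9862.4761) = 103.94 m
Maximum: C at 226.93 m.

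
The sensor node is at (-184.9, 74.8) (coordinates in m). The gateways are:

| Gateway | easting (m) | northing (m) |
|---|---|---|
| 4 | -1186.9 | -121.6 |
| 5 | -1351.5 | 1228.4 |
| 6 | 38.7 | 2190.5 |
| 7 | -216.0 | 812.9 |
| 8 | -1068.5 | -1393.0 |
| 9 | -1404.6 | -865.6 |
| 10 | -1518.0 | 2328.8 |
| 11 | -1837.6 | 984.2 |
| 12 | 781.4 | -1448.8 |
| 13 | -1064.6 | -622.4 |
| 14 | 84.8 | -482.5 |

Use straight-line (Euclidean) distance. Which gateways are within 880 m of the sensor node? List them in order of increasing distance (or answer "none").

14, 7

Distances from (-184.9, 74.8):
4: 1021.1 m
5: 1640.7 m
6: 2127.5 m
7: 738.8 m
8: 1713.2 m
9: 1540.1 m
10: 2618.7 m
11: 1886.4 m
12: 1804.2 m
13: 1122.5 m
14: 619.1 m
Threshold 880 m: 14 (619.1 m), 7 (738.8 m) are within range.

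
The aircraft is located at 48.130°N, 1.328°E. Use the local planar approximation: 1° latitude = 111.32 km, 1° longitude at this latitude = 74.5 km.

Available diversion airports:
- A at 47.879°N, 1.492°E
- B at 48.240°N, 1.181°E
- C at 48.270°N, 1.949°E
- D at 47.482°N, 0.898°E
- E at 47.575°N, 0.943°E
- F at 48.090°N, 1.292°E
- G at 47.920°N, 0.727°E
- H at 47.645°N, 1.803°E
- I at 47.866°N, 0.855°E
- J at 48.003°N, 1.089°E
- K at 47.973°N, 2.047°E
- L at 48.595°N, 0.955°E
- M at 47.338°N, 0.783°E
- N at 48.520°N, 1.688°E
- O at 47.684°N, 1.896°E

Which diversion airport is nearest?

Distances from 48.130°N, 1.328°E:
A: √((-0.251·111.32)² + (0.164·74.5)²) = √(780.71736 + 149.27952) = 30.496 km
B: √((0.110·111.32)² + (-0.147·74.5)²) = √(149.94492 + 119.93535) = 16.428 km
C: √((0.140·111.32)² + (0.621·74.5)²) = √(242.88599 + 2140.40396) = 48.819 km
D: √((-0.648·111.32)² + (-0.430·74.5)²) = √(5203.51016 + 1026.24123) = 78.929 km
E: √((-0.555·111.32)² + (-0.385·74.5)²) = √(3817.08966 + 822.68581) = 68.116 km
F: √((-0.040·111.32)² + (-0.036·74.5)²) = √(19.82743 + 7.19312) = 5.198 km
G: √((-0.210·111.32)² + (-0.601·74.5)²) = √(546.49348 + 2004.75585) = 50.510 km
H: √((-0.485·111.32)² + (0.475·74.5)²) = √(2914.94170 + 1252.27516) = 64.554 km
I: √((-0.264·111.32)² + (-0.473·74.5)²) = √(863.68276 + 1241.75188) = 45.885 km
J: √((-0.127·111.32)² + (-0.239·74.5)²) = √(199.87286 + 317.03583) = 22.736 km
K: √((-0.157·111.32)² + (0.719·74.5)²) = √(305.45392 + 2869.26279) = 56.345 km
L: √((0.465·111.32)² + (-0.373·74.5)²) = √(2679.49099 + 772.20073) = 58.751 km
M: √((-0.792·111.32)² + (-0.545·74.5)²) = √(7773.14481 + 1648.56301) = 97.065 km
N: √((0.390·111.32)² + (0.360·74.5)²) = √(1884.84486 + 719.31240) = 51.031 km
O: √((-0.446·111.32)² + (0.568·74.5)²) = √(2464.99540 + 1790.64386) = 65.235 km
Minimum: F at 5.198 km.

F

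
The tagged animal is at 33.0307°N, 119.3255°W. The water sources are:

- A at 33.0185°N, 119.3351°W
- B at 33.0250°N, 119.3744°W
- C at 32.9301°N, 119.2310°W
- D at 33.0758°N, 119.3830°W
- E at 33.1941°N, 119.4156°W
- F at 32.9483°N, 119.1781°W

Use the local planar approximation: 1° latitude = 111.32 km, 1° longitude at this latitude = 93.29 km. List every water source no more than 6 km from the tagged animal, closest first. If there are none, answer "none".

A, B

Distances from 33.0307°N, 119.3255°W:
A: 1.6268 km
B: 4.6058 km
C: 14.2525 km
D: 7.3471 km
E: 20.0379 km
F: 16.5296 km
Threshold 6 km: A (1.6268 km), B (4.6058 km) are within range.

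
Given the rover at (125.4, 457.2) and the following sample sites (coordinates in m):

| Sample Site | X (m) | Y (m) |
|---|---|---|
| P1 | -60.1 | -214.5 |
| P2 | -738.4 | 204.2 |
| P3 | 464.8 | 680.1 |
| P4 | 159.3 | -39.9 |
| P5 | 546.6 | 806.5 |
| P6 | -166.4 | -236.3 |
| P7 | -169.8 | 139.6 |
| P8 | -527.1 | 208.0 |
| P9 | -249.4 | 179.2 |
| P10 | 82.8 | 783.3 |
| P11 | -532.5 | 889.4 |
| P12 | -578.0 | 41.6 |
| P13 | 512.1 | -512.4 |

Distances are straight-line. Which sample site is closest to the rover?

Distances from (125.4, 457.2):
P1: 696.8 m
P2: 900.1 m
P3: 406.1 m
P4: 498.3 m
P5: 547.2 m
P6: 752.4 m
P7: 433.6 m
P8: 698.5 m
P9: 466.6 m
P10: 328.9 m
P11: 787.2 m
P12: 817.0 m
P13: 1043.9 m
Minimum: P10 at 328.9 m.

P10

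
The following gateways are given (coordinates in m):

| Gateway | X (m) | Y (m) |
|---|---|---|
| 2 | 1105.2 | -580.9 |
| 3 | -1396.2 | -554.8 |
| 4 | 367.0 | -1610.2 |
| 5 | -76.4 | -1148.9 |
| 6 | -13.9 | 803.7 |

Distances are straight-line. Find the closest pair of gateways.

4 and 5

Pairwise distances:
2–3: 2501.5 m
2–4: 1266.6 m
2–5: 1311.0 m
2–6: 1780.3 m
3–4: 2054.9 m
3–5: 1447.4 m
3–6: 1938.1 m
4–5: 639.8 m
4–6: 2443.8 m
5–6: 1953.6 m
Closest pair: 4–5 at 639.8 m.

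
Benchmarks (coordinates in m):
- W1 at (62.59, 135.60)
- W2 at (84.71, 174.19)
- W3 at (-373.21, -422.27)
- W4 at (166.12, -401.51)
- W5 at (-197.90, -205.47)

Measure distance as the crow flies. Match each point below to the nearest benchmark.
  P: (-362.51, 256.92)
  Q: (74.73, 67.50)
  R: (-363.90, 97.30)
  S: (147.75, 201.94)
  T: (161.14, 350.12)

P at (-362.51, 256.92):
  W1: √((425.10)² + (-121.32)²) = √(180710.0100 + 14718.5424) = 442.07 m
  W2: √((447.22)² + (-82.73)²) = √(200005.7284 + 6844.2529) = 454.81 m
  W3: √((-10.70)² + (-679.19)²) = √(114.4900 + 461299.0561) = 679.27 m
  W4: √((528.63)² + (-658.43)²) = √(279449.6769 + 433530.0649) = 844.38 m
  W5: √((164.61)² + (-462.39)²) = √(27096.4521 + 213804.5121) = 490.82 m
  → nearest: W1 (442.07 m)
Q at (74.73, 67.50):
  W1: √((-12.14)² + (68.10)²) = √(147.3796 + 4637.6100) = 69.17 m
  W2: √((9.98)² + (106.69)²) = √(99.6004 + 11382.7561) = 107.16 m
  W3: √((-447.94)² + (-489.77)²) = √(200650.2436 + 239874.6529) = 663.72 m
  W4: √((91.39)² + (-469.01)²) = √(8352.1321 + 219970.3801) = 477.83 m
  W5: √((-272.63)² + (-272.97)²) = √(74327.1169 + 74512.6209) = 385.80 m
  → nearest: W1 (69.17 m)
R at (-363.90, 97.30):
  W1: √((426.49)² + (38.30)²) = √(181893.7201 + 1466.8900) = 428.21 m
  W2: √((448.61)² + (76.89)²) = √(201250.9321 + 5912.0721) = 455.15 m
  W3: √((-9.31)² + (-519.57)²) = √(86.6761 + 269952.9849) = 519.65 m
  W4: √((530.02)² + (-498.81)²) = √(280921.2004 + 248811.4161) = 727.83 m
  W5: √((166.00)² + (-302.77)²) = √(27556.0000 + 91669.6729) = 345.29 m
  → nearest: W5 (345.29 m)
S at (147.75, 201.94):
  W1: √((-85.16)² + (-66.34)²) = √(7252.2256 + 4400.9956) = 107.95 m
  W2: √((-63.04)² + (-27.75)²) = √(3974.0416 + 770.0625) = 68.88 m
  W3: √((-520.96)² + (-624.21)²) = √(271399.3216 + 389638.1241) = 813.04 m
  W4: √((18.37)² + (-603.45)²) = √(337.4569 + 364151.9025) = 603.73 m
  W5: √((-345.65)² + (-407.41)²) = √(119473.9225 + 165982.9081) = 534.28 m
  → nearest: W2 (68.88 m)
T at (161.14, 350.12):
  W1: √((-98.55)² + (-214.52)²) = √(9712.1025 + 46018.8304) = 236.07 m
  W2: √((-76.43)² + (-175.93)²) = √(5841.5449 + 30951.3649) = 191.81 m
  W3: √((-534.35)² + (-772.39)²) = √(285529.9225 + 596586.3121) = 939.21 m
  W4: √((4.98)² + (-751.63)²) = √(24.8004 + 564947.6569) = 751.65 m
  W5: √((-359.04)² + (-555.59)²) = √(128909.7216 + 308680.2481) = 661.51 m
  → nearest: W2 (191.81 m)

P→W1; Q→W1; R→W5; S→W2; T→W2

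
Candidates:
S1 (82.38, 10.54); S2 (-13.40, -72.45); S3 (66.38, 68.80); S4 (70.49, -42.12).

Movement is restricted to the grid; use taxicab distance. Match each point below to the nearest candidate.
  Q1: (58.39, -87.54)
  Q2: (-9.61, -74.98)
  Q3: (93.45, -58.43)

Q1 at (58.39, -87.54):
  S1: |23.99| + |98.08| = 23.99 + 98.08 = 122.07
  S2: |-71.79| + |15.09| = 71.79 + 15.09 = 86.88
  S3: |7.99| + |156.34| = 7.99 + 156.34 = 164.33
  S4: |12.10| + |45.42| = 12.10 + 45.42 = 57.52
  → nearest: S4 (57.52)
Q2 at (-9.61, -74.98):
  S1: |91.99| + |85.52| = 91.99 + 85.52 = 177.51
  S2: |-3.79| + |2.53| = 3.79 + 2.53 = 6.32
  S3: |75.99| + |143.78| = 75.99 + 143.78 = 219.77
  S4: |80.10| + |32.86| = 80.10 + 32.86 = 112.96
  → nearest: S2 (6.32)
Q3 at (93.45, -58.43):
  S1: |-11.07| + |68.97| = 11.07 + 68.97 = 80.04
  S2: |-106.85| + |-14.02| = 106.85 + 14.02 = 120.87
  S3: |-27.07| + |127.23| = 27.07 + 127.23 = 154.30
  S4: |-22.96| + |16.31| = 22.96 + 16.31 = 39.27
  → nearest: S4 (39.27)

Q1→S4; Q2→S2; Q3→S4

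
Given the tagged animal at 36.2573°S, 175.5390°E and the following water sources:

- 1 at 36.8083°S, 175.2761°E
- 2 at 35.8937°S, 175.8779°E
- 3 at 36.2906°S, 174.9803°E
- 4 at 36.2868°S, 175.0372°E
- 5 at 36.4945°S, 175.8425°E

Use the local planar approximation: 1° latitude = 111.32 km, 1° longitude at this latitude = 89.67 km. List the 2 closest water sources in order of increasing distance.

5, 4

Distances from 36.2573°S, 175.5390°E:
1: 65.7116 km
2: 50.6143 km
3: 50.2356 km
4: 45.1161 km
5: 37.9194 km
Sorted: 5 (37.9194 km) < 4 (45.1161 km) < 3 (50.2356 km) < 2 (50.6143 km) < …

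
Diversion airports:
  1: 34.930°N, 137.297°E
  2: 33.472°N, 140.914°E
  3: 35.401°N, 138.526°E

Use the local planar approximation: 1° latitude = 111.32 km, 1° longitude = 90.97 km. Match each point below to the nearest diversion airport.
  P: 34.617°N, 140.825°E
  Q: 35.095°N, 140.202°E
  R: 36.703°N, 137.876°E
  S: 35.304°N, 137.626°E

P→2; Q→3; R→3; S→1

P at 34.617°N, 140.825°E:
  1: √((0.313·111.32)² + (-3.528·90.97)²) = √(1214.04580 + 103003.87007) = 322.828 km
  2: √((-1.145·111.32)² + (0.089·90.97)²) = √(16246.40849 + 65.55056) = 127.718 km
  3: √((0.784·111.32)² + (-2.299·90.97)²) = √(7616.90468 + 43739.55215) = 226.620 km
  → nearest: 2 (127.718 km)
Q at 35.095°N, 140.202°E:
  1: √((-0.165·111.32)² + (-2.905·90.97)²) = √(337.37608 + 69837.49654) = 264.905 km
  2: √((-1.623·111.32)² + (0.712·90.97)²) = √(32642.50167 + 4195.23581) = 191.932 km
  3: √((0.306·111.32)² + (-1.676·90.97)²) = √(1160.35065 + 23245.79578) = 156.225 km
  → nearest: 3 (156.225 km)
R at 36.703°N, 137.876°E:
  1: √((-1.773·111.32)² + (-0.579·90.97)²) = √(38955.05901 + 2774.30061) = 204.278 km
  2: √((-3.231·111.32)² + (3.038·90.97)²) = √(129366.04808 + 76378.64131) = 453.591 km
  3: √((-1.302·111.32)² + (0.650·90.97)²) = √(21007.20937 + 3496.41603) = 156.536 km
  → nearest: 3 (156.536 km)
S at 35.304°N, 137.626°E:
  1: √((-0.374·111.32)² + (-0.329·90.97)²) = √(1733.36331 + 895.75282) = 51.275 km
  2: √((-1.832·111.32)² + (3.288·90.97)²) = √(41590.80573 + 89466.40924) = 362.018 km
  3: √((0.097·111.32)² + (0.900·90.97)²) = √(116.59767 + 6703.18813) = 82.582 km
  → nearest: 1 (51.275 km)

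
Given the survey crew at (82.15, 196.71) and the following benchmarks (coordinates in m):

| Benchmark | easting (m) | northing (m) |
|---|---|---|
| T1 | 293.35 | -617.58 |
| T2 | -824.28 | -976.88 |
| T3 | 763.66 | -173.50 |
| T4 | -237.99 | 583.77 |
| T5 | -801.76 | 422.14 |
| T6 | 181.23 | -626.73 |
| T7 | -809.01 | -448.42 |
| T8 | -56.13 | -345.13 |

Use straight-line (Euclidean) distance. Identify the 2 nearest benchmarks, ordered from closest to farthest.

T4, T8

Distances from (82.15, 196.71):
T1: √((211.20)² + (-814.29)²) = √(44605.4400 + 663068.2041) = 841.23 m
T2: √((-906.43)² + (-1173.59)²) = √(821615.3449 + 1377313.4881) = 1482.88 m
T3: √((681.51)² + (-370.21)²) = √(464455.8801 + 137055.4441) = 775.57 m
T4: √((-320.14)² + (387.06)²) = √(102489.6196 + 149815.4436) = 502.30 m
T5: √((-883.91)² + (225.43)²) = √(781296.8881 + 50818.6849) = 912.20 m
T6: √((99.08)² + (-823.44)²) = √(9816.8464 + 678053.4336) = 829.38 m
T7: √((-891.16)² + (-645.13)²) = √(794166.1456 + 416192.7169) = 1100.16 m
T8: √((-138.28)² + (-541.84)²) = √(19121.3584 + 293590.5856) = 559.21 m
Sorted: T4 (502.30 m) < T8 (559.21 m) < T3 (775.57 m) < T6 (829.38 m) < …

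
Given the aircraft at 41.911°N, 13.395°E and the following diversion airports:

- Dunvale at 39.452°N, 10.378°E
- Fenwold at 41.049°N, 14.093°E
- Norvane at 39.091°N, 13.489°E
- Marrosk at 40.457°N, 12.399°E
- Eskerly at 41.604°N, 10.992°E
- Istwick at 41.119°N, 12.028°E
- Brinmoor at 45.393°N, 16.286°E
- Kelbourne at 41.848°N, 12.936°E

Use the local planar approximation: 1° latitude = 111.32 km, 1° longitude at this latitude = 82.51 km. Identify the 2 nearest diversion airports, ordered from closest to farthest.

Kelbourne, Fenwold

Distances from 41.911°N, 13.395°E:
Dunvale: √((-2.459·111.32)² + (-3.017·82.51)²) = √(74931.33200 + 61967.47419) = 369.998 km
Fenwold: √((-0.862·111.32)² + (0.698·82.51)²) = √(9207.90706 + 3316.83616) = 111.914 km
Norvane: √((-2.820·111.32)² + (0.094·82.51)²) = √(98547.27322 + 60.15461) = 314.018 km
Marrosk: √((-1.454·111.32)² + (-0.996·82.51)²) = √(26198.42652 + 6753.54583) = 181.527 km
Eskerly: √((-0.307·111.32)² + (-2.403·82.51)²) = √(1167.94703 + 39311.59961) = 201.195 km
Istwick: √((-0.792·111.32)² + (-1.367·82.51)²) = √(7773.14481 + 12721.84803) = 143.161 km
Brinmoor: √((3.482·111.32)² + (2.891·82.51)²) = √(150246.34951 + 56899.61890) = 455.133 km
Kelbourne: √((-0.063·111.32)² + (-0.459·82.51)²) = √(49.18441 + 1434.29520) = 38.516 km
Sorted: Kelbourne (38.516 km) < Fenwold (111.914 km) < Istwick (143.161 km) < Marrosk (181.527 km) < …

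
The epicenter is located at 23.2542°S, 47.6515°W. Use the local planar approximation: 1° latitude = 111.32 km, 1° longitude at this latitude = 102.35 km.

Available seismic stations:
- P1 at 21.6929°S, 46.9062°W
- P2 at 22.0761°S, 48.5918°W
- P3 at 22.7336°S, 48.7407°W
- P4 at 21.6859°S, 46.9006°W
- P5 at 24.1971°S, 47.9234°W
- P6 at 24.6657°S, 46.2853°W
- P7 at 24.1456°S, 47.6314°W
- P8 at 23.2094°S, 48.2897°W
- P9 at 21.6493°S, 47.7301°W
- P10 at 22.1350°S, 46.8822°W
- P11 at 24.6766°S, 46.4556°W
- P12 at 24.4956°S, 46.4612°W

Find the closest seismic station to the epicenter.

P8

Distances from 23.2542°S, 47.6515°W:
P1: √((1.5613·111.32)² + (0.7453·102.35)²) = √(30207.801217 + 5818.860377) = 189.8069 km
P2: √((1.1781·111.32)² + (-0.9403·102.35)²) = √(17199.297447 + 9262.080818) = 162.6695 km
P3: √((0.5206·111.32)² + (-1.0892·102.35)²) = √(3358.572463 + 12427.705675) = 125.6435 km
P4: √((1.5683·111.32)² + (0.7509·102.35)²) = √(30479.278359 + 5906.631847) = 190.7509 km
P5: √((-0.9429·111.32)² + (-0.2719·102.35)²) = √(11017.363203 + 774.451293) = 108.5901 km
P6: √((-1.4115·111.32)² + (1.3662·102.35)²) = √(24689.264950 + 19552.588307) = 210.3375 km
P7: √((-0.8914·111.32)² + (0.0201·102.35)²) = √(9846.721502 + 4.232216) = 99.2520 km
P8: √((0.0448·111.32)² + (-0.6382·102.35)²) = √(24.871525 + 4266.672353) = 65.5099 km
P9: √((1.6049·111.32)² + (-0.0786·102.35)²) = √(31918.490872 + 64.717359) = 178.8385 km
P10: √((1.1192·111.32)² + (0.7693·102.35)²) = √(15522.504638 + 6199.649810) = 147.3844 km
P11: √((-1.4224·111.32)² + (1.1959·102.35)²) = √(25072.052157 + 14981.849352) = 200.1347 km
P12: √((-1.2414·111.32)² + (1.1903·102.35)²) = √(19097.207961 + 14841.867878) = 184.2256 km
Minimum: P8 at 65.5099 km.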